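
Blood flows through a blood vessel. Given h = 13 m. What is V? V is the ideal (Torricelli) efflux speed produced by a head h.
Formula: V = \sqrt{2 g h}
V = √(2·9.81·13) = 15.97 m/s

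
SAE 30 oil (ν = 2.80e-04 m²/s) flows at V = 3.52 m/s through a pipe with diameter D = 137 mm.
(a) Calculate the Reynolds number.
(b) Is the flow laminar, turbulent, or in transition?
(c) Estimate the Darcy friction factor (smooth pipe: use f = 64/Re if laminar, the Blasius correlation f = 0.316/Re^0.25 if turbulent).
(a) Re = V·D/ν = 3.52·0.137/2.80e-04 = 1722.3
(b) Flow regime: laminar (Re < 2300)
(c) Friction factor: f = 64/Re = 64/1722.3 = 0.03716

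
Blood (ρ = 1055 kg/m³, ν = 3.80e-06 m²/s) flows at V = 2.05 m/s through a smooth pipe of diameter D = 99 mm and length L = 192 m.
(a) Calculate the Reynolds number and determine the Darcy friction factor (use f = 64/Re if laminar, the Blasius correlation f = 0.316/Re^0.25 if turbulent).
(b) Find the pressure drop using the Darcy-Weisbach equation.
(a) Re = V·D/ν = 2.05·0.099/3.80e-06 = 53408 → turbulent (Re > 4000); f = 0.316/Re^0.25 = 0.316/53408^0.25 = 0.020787
(b) Darcy-Weisbach: ΔP = f·(L/D)·½ρV²/1000 = 0.020787·(192/0.099)·½·1055·2.05²/1000 = 89.37 kPa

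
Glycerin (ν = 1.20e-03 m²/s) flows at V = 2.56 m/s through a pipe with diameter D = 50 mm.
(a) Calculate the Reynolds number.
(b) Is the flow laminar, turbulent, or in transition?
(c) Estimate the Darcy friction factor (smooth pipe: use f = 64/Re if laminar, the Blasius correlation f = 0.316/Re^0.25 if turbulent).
(a) Re = V·D/ν = 2.56·0.05/1.20e-03 = 106.67
(b) Flow regime: laminar (Re < 2300)
(c) Friction factor: f = 64/Re = 64/106.67 = 0.6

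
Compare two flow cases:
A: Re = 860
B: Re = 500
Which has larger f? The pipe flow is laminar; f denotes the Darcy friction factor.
f(A) = 0.07442, f(B) = 0.128. Answer: B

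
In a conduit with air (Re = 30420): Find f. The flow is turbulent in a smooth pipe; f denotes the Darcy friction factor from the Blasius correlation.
Formula: f = \frac{0.316}{Re^{0.25}}
f = 0.316/30420^0.25 = 0.02393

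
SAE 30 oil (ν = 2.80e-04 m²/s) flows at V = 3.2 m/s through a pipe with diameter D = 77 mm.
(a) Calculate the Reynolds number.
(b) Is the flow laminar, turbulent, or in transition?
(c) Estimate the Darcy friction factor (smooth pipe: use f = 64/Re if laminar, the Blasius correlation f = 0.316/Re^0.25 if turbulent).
(a) Re = V·D/ν = 3.2·0.077/2.80e-04 = 880
(b) Flow regime: laminar (Re < 2300)
(c) Friction factor: f = 64/Re = 64/880 = 0.07273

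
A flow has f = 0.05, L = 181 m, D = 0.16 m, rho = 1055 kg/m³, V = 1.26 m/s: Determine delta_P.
Formula: \Delta P = f \frac{L}{D} \frac{\rho V^2}{2}
delta_P = 0.05·(181/0.16)·0.5·1055·1.26²/1000 = 47.37 kPa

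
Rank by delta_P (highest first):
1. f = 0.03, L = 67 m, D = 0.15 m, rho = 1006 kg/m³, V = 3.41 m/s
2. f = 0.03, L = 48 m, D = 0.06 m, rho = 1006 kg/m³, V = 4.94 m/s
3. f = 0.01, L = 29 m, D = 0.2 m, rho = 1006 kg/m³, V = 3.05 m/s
Case 1: delta_P = 78.38 kPa
Case 2: delta_P = 294.6 kPa
Case 3: delta_P = 6.785 kPa
Ranking (highest first): 2, 1, 3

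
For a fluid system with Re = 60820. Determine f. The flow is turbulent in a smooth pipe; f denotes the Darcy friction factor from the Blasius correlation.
Formula: f = \frac{0.316}{Re^{0.25}}
f = 0.316/60820^0.25 = 0.02012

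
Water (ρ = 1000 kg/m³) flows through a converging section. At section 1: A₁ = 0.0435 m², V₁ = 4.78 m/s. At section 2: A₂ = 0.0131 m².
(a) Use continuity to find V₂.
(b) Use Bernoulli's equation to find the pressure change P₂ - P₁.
(a) Continuity: A₁V₁=A₂V₂ -> V₂=A₁V₁/A₂=0.0435*4.78/0.0131=15.87 m/s
(b) Bernoulli: P₂-P₁=0.5*rho*(V₁^2-V₂^2)/1000=0.5*1000*(4.78^2-15.87^2)/1000=-114.5 kPa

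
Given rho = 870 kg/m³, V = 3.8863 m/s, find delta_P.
Formula: V = \sqrt{\frac{2 \Delta P}{\rho}}
Substituting knowns: 3.8863 = √(2·(delta_P·1000)/870)
Solving for delta_P: delta_P = 3.8863²·870/2/1000 = 6.57 kPa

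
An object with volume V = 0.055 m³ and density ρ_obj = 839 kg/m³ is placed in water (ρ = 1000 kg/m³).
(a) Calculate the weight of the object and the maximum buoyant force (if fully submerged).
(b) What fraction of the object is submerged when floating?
(a) W=rho_obj*g*V=839*9.81*0.055=452.7 N; F_B(max)=rho*g*V=1000*9.81*0.055=539.5 N
(b) Floating fraction=rho_obj/rho=839/1000=0.839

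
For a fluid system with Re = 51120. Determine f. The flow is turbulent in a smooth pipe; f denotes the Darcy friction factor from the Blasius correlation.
Formula: f = \frac{0.316}{Re^{0.25}}
f = 0.316/51120^0.25 = 0.02102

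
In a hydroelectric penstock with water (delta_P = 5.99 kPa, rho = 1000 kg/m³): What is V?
Formula: V = \sqrt{\frac{2 \Delta P}{\rho}}
V = √(2·(5.99·1000)/1000) = 3.461 m/s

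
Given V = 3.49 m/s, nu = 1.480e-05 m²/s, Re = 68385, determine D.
Formula: Re = \frac{V D}{\nu}
Substituting knowns: 68385 = 3.49·D/1.480e-05
Solving for D: D = 68385·1.480e-05/3.49 = 0.29 m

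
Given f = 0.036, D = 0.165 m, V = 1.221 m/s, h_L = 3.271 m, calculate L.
Formula: h_L = f \frac{L}{D} \frac{V^2}{2g}
Substituting knowns: 3.271 = 0.036·(L/0.165)·1.221²/(2·9.81)
Solving for L: L = 3.271·2·9.81·0.165/(0.036·1.221²) = 197.3 m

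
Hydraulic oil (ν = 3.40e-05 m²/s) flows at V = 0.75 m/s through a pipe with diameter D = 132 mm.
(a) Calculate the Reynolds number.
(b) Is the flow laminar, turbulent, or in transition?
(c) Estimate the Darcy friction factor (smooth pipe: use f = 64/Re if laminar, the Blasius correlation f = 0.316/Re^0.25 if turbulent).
(a) Re = V·D/ν = 0.75·0.132/3.40e-05 = 2911.8
(b) Flow regime: transition (2300 ≤ Re ≤ 4000)
(c) Friction factor: f ≈ 0.04 (transitional regime, no simple correlation)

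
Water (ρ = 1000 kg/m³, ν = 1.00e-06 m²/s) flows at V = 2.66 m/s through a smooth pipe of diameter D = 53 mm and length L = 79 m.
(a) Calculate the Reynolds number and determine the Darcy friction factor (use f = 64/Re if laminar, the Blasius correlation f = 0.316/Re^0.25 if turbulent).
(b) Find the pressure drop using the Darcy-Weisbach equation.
(a) Re = V·D/ν = 2.66·0.053/1.00e-06 = 140980 → turbulent (Re > 4000); f = 0.316/Re^0.25 = 0.316/140980^0.25 = 0.016308 (Blasius is strictly valid for Re ≲ 1e5; used here as the smooth-pipe estimate the problem specifies)
(b) Darcy-Weisbach: ΔP = f·(L/D)·½ρV²/1000 = 0.016308·(79/0.053)·½·1000·2.66²/1000 = 86 kPa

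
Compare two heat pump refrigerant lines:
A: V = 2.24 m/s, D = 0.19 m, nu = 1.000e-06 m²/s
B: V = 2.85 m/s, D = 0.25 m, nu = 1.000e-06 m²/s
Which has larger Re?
Re(A) = 425600, Re(B) = 712500. Answer: B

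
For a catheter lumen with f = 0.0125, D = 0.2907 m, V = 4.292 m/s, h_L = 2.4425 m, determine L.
Formula: h_L = f \frac{L}{D} \frac{V^2}{2g}
Substituting knowns: 2.4425 = 0.0125·(L/0.2907)·4.292²/(2·9.81)
Solving for L: L = 2.4425·2·9.81·0.2907/(0.0125·4.292²) = 60.5 m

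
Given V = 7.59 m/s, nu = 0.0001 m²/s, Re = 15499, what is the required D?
Formula: Re = \frac{V D}{\nu}
Substituting knowns: 15499 = 7.59·D/0.0001
Solving for D: D = 15499·0.0001/7.59 = 0.2042 m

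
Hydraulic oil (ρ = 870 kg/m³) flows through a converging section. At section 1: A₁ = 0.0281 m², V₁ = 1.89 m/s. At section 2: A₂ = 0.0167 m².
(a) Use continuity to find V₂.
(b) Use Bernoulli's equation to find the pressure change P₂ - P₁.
(a) Continuity: A₁V₁=A₂V₂ -> V₂=A₁V₁/A₂=0.0281*1.89/0.0167=3.18 m/s
(b) Bernoulli: P₂-P₁=0.5*rho*(V₁^2-V₂^2)/1000=0.5*870*(1.89^2-3.18^2)/1000=-2.845 kPa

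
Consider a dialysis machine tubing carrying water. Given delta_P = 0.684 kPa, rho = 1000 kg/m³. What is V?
Formula: V = \sqrt{\frac{2 \Delta P}{\rho}}
V = √(2·(0.684·1000)/1000) = 1.17 m/s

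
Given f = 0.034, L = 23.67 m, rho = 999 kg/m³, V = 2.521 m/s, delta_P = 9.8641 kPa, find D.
Formula: \Delta P = f \frac{L}{D} \frac{\rho V^2}{2}
Substituting knowns: 9.8641 = 0.034·(23.67/D)·0.5·999·2.521²/1000
Solving for D: D = 0.034·23.67·0.5·999·2.521²/(9.8641·1000) = 0.259 m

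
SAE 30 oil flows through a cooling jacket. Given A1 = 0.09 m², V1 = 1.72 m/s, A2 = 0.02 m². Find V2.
Formula: V_2 = \frac{A_1 V_1}{A_2}
V2 = 0.09·1.72/0.02 = 7.74 m/s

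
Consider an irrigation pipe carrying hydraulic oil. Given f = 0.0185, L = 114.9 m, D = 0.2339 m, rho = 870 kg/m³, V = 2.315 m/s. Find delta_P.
Formula: \Delta P = f \frac{L}{D} \frac{\rho V^2}{2}
delta_P = 0.0185·(114.9/0.2339)·0.5·870·2.315²/1000 = 21.19 kPa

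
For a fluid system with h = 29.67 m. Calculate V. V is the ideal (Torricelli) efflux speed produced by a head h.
Formula: V = \sqrt{2 g h}
V = √(2·9.81·29.67) = 24.13 m/s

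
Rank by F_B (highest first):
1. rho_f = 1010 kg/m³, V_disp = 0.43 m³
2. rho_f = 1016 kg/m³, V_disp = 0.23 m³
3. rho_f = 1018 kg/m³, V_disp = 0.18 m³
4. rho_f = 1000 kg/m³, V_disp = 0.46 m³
Case 1: F_B = 4260 N
Case 2: F_B = 2292 N
Case 3: F_B = 1798 N
Case 4: F_B = 4513 N
Ranking (highest first): 4, 1, 2, 3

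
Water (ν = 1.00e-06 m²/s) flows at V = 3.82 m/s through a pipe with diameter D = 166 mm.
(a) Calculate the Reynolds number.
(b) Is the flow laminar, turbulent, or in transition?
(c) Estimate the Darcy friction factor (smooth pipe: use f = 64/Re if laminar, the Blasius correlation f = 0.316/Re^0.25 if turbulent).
(a) Re = V·D/ν = 3.82·0.166/1.00e-06 = 634120
(b) Flow regime: turbulent (Re > 4000)
(c) Friction factor: f = 0.316/Re^0.25 = 0.316/634120^0.25 = 0.0112 (Blasius is strictly valid for Re ≲ 1e5; used here as the smooth-pipe estimate the problem specifies)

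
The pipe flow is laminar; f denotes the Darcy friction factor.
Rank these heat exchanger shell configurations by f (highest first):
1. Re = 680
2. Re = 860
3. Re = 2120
Case 1: f = 0.09412
Case 2: f = 0.07442
Case 3: f = 0.03019
Ranking (highest first): 1, 2, 3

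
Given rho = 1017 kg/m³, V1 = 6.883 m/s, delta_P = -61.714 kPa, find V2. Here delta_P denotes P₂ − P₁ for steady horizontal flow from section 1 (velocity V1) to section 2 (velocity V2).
Formula: \Delta P = \frac{1}{2} \rho (V_1^2 - V_2^2)
Substituting knowns: -61.714 = 0.5·1017·(6.883² − V2²)/1000
Solving for V2: V2 = √(6.883² − 2·(-61.714·1000)/1017) = 12.99 m/s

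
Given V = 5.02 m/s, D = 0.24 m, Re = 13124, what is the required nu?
Formula: Re = \frac{V D}{\nu}
Substituting knowns: 13124 = 5.02·0.24/nu
Solving for nu: nu = 5.02·0.24/13124 = 9.180e-05 m²/s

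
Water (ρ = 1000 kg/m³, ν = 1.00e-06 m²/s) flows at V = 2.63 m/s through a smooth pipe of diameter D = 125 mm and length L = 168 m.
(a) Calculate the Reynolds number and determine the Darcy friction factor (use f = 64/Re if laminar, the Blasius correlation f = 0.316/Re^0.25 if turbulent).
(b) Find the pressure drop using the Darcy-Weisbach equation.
(a) Re = V·D/ν = 2.63·0.125/1.00e-06 = 328750 → turbulent (Re > 4000); f = 0.316/Re^0.25 = 0.316/328750^0.25 = 0.013197 (Blasius is strictly valid for Re ≲ 1e5; used here as the smooth-pipe estimate the problem specifies)
(b) Darcy-Weisbach: ΔP = f·(L/D)·½ρV²/1000 = 0.013197·(168/0.125)·½·1000·2.63²/1000 = 61.34 kPa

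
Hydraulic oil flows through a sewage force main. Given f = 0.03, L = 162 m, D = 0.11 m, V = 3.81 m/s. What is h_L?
Formula: h_L = f \frac{L}{D} \frac{V^2}{2g}
h_L = 0.03·(162/0.11)·3.81²/(2·9.81) = 32.69 m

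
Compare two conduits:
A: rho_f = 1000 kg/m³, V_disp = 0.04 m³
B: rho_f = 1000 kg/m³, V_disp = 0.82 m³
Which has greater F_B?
F_B(A) = 392.4 N, F_B(B) = 8044 N. Answer: B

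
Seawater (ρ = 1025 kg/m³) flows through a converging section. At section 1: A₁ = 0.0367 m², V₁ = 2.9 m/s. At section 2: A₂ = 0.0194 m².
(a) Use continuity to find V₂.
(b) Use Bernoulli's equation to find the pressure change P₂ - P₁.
(a) Continuity: A₁V₁=A₂V₂ -> V₂=A₁V₁/A₂=0.0367*2.9/0.0194=5.49 m/s
(b) Bernoulli: P₂-P₁=0.5*rho*(V₁^2-V₂^2)/1000=0.5*1025*(2.9^2-5.49^2)/1000=-11.14 kPa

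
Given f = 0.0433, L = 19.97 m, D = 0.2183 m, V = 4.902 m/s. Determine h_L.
Formula: h_L = f \frac{L}{D} \frac{V^2}{2g}
h_L = 0.0433·(19.97/0.2183)·4.902²/(2·9.81) = 4.851 m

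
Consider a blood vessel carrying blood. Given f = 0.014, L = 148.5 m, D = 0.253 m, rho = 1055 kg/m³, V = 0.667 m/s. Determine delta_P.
Formula: \Delta P = f \frac{L}{D} \frac{\rho V^2}{2}
delta_P = 0.014·(148.5/0.253)·0.5·1055·0.667²/1000 = 1.928 kPa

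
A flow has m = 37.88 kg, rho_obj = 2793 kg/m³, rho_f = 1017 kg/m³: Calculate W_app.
Formula: W_{app} = mg\left(1 - \frac{\rho_f}{\rho_{obj}}\right)
W_app = 37.88·9.81·(1 − 1017/2793) = 236.3 N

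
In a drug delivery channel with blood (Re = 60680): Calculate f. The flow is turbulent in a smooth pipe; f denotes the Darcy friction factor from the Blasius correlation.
Formula: f = \frac{0.316}{Re^{0.25}}
f = 0.316/60680^0.25 = 0.02013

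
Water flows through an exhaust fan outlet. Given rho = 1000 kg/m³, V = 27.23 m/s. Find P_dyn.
Formula: P_{dyn} = \frac{1}{2} \rho V^2
P_dyn = 0.5·1000·27.23²/1000 = 370.7 kPa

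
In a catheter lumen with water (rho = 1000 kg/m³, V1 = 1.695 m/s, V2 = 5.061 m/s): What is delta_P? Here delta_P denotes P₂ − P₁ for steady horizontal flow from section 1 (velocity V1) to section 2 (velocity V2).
Formula: \Delta P = \frac{1}{2} \rho (V_1^2 - V_2^2)
delta_P = 0.5·1000·(1.695² − 5.061²)/1000 = -11.37 kPa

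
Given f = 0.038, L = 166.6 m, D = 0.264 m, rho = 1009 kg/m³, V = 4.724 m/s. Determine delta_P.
Formula: \Delta P = f \frac{L}{D} \frac{\rho V^2}{2}
delta_P = 0.038·(166.6/0.264)·0.5·1009·4.724²/1000 = 270 kPa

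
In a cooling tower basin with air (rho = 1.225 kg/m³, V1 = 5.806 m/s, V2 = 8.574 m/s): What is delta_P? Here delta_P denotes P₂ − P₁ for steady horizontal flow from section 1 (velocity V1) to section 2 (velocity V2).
Formula: \Delta P = \frac{1}{2} \rho (V_1^2 - V_2^2)
delta_P = 0.5·1.225·(5.806² − 8.574²)/1000 = -0.02438 kPa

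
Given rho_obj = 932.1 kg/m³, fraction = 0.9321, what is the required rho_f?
Formula: f_{sub} = \frac{\rho_{obj}}{\rho_f}
Substituting knowns: 0.9321 = 932.1/rho_f
Solving for rho_f: rho_f = 932.1/0.9321 = 1000 kg/m³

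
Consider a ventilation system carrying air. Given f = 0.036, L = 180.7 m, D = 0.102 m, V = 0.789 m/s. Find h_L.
Formula: h_L = f \frac{L}{D} \frac{V^2}{2g}
h_L = 0.036·(180.7/0.102)·0.789²/(2·9.81) = 2.024 m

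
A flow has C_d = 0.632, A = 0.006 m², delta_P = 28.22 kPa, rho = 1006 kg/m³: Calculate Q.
Formula: Q = C_d A \sqrt{\frac{2 \Delta P}{\rho}}
Q = 0.632·0.006·√(2·(28.22·1000)/1006)·1000 = 28.4 L/s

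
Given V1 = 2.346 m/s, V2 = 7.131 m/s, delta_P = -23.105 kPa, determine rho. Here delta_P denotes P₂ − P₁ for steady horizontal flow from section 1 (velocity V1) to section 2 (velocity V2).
Formula: \Delta P = \frac{1}{2} \rho (V_1^2 - V_2^2)
Substituting knowns: -23.105 = 0.5·rho·(2.346² − 7.131²)/1000
Solving for rho: rho = 2·(-23.105·1000)/(2.346² − 7.131²) = 1019 kg/m³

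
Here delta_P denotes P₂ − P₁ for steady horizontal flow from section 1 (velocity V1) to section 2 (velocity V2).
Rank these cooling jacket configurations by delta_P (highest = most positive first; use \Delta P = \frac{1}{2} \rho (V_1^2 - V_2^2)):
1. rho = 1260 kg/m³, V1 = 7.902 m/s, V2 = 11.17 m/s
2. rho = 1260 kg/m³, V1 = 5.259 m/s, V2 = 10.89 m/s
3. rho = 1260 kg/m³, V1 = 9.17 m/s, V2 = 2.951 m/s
Case 1: delta_P = -39.27 kPa
Case 2: delta_P = -57.29 kPa
Case 3: delta_P = 47.49 kPa
Ranking (highest first): 3, 1, 2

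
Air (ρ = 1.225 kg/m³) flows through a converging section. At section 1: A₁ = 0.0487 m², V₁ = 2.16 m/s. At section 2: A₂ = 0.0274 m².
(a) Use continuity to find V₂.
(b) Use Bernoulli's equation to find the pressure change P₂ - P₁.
(a) Continuity: A₁V₁=A₂V₂ -> V₂=A₁V₁/A₂=0.0487*2.16/0.0274=3.84 m/s
(b) Bernoulli: P₂-P₁=0.5*rho*(V₁^2-V₂^2)/1000=0.5*1.225*(2.16^2-3.84^2)/1000=-0.006174 kPa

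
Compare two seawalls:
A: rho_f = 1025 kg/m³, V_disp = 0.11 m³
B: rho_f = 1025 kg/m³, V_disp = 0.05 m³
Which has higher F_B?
F_B(A) = 1106 N, F_B(B) = 502.8 N. Answer: A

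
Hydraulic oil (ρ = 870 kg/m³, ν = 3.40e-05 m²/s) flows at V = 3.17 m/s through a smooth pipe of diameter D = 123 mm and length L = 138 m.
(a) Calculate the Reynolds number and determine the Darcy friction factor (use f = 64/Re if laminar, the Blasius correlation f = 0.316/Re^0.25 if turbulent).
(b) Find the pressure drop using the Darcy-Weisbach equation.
(a) Re = V·D/ν = 3.17·0.123/3.40e-05 = 11468 → turbulent (Re > 4000); f = 0.316/Re^0.25 = 0.316/11468^0.25 = 0.030536
(b) Darcy-Weisbach: ΔP = f·(L/D)·½ρV²/1000 = 0.030536·(138/0.123)·½·870·3.17²/1000 = 149.8 kPa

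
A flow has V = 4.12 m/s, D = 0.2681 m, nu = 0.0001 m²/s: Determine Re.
Formula: Re = \frac{V D}{\nu}
Re = 4.12·0.2681/0.0001 = 11046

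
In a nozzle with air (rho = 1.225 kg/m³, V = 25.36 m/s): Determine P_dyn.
Formula: P_{dyn} = \frac{1}{2} \rho V^2
P_dyn = 0.5·1.225·25.36²/1000 = 0.3939 kPa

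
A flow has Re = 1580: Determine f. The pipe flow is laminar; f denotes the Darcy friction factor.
Formula: f = \frac{64}{Re}
f = 64/1580 = 0.04051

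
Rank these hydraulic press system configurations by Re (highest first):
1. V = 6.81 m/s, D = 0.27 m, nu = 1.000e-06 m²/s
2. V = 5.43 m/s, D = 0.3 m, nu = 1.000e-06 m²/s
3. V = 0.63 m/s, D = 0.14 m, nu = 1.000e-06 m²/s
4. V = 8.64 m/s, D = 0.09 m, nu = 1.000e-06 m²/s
Case 1: Re = 1.839e+06
Case 2: Re = 1.629e+06
Case 3: Re = 88200
Case 4: Re = 777600
Ranking (highest first): 1, 2, 4, 3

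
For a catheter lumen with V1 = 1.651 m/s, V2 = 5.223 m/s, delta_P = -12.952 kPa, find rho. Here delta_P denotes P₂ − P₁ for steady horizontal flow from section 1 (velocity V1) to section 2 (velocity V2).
Formula: \Delta P = \frac{1}{2} \rho (V_1^2 - V_2^2)
Substituting knowns: -12.952 = 0.5·rho·(1.651² − 5.223²)/1000
Solving for rho: rho = 2·(-12.952·1000)/(1.651² − 5.223²) = 1055 kg/m³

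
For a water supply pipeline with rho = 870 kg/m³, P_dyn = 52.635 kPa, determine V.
Formula: P_{dyn} = \frac{1}{2} \rho V^2
Substituting knowns: 52.635 = 0.5·870·V²/1000
Solving for V: V = √(2·(52.635·1000)/870) = 11 m/s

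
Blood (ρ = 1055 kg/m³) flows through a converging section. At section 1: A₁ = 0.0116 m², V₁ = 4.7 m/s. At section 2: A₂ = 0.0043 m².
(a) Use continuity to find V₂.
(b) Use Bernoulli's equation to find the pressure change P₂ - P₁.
(a) Continuity: A₁V₁=A₂V₂ -> V₂=A₁V₁/A₂=0.0116*4.7/0.0043=12.68 m/s
(b) Bernoulli: P₂-P₁=0.5*rho*(V₁^2-V₂^2)/1000=0.5*1055*(4.7^2-12.68^2)/1000=-73.16 kPa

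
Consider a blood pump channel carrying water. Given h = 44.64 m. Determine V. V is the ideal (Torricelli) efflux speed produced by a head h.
Formula: V = \sqrt{2 g h}
V = √(2·9.81·44.64) = 29.59 m/s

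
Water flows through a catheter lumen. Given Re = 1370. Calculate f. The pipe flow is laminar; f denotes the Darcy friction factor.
Formula: f = \frac{64}{Re}
f = 64/1370 = 0.04672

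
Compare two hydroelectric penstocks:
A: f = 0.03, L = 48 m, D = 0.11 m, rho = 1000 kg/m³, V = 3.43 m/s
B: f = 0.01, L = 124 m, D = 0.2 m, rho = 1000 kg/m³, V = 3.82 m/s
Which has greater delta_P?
delta_P(A) = 77.01 kPa, delta_P(B) = 45.24 kPa. Answer: A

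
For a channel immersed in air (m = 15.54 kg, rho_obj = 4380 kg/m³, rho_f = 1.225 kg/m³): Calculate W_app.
Formula: W_{app} = mg\left(1 - \frac{\rho_f}{\rho_{obj}}\right)
W_app = 15.54·9.81·(1 − 1.225/4380) = 152.4 N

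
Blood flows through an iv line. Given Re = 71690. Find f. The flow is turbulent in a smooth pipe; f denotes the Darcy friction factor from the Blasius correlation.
Formula: f = \frac{0.316}{Re^{0.25}}
f = 0.316/71690^0.25 = 0.01931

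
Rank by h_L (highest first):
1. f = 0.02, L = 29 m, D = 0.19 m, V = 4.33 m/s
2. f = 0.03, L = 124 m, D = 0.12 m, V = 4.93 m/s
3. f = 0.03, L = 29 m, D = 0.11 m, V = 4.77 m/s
Case 1: h_L = 2.917 m
Case 2: h_L = 38.4 m
Case 3: h_L = 9.172 m
Ranking (highest first): 2, 3, 1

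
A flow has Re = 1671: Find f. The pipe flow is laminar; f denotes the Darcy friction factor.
Formula: f = \frac{64}{Re}
f = 64/1671 = 0.0383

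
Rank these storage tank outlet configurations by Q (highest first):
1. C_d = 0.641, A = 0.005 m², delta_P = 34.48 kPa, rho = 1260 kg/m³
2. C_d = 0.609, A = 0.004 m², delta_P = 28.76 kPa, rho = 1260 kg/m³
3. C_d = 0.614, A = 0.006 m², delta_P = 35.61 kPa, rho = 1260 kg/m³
Case 1: Q = 23.71 L/s
Case 2: Q = 16.46 L/s
Case 3: Q = 27.7 L/s
Ranking (highest first): 3, 1, 2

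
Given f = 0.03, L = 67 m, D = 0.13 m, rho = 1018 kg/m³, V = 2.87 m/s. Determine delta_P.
Formula: \Delta P = f \frac{L}{D} \frac{\rho V^2}{2}
delta_P = 0.03·(67/0.13)·0.5·1018·2.87²/1000 = 64.82 kPa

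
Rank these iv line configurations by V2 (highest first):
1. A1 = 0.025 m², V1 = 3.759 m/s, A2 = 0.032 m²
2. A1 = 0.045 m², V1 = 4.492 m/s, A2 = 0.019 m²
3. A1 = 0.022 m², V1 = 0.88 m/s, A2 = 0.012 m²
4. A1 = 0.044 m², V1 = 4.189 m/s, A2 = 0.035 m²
Case 1: V2 = 2.937 m/s
Case 2: V2 = 10.64 m/s
Case 3: V2 = 1.613 m/s
Case 4: V2 = 5.266 m/s
Ranking (highest first): 2, 4, 1, 3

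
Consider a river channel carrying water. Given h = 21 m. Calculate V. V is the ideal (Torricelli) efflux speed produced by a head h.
Formula: V = \sqrt{2 g h}
V = √(2·9.81·21) = 20.3 m/s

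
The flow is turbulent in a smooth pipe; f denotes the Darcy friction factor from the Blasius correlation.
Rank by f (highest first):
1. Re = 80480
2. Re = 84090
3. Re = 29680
Case 1: f = 0.01876
Case 2: f = 0.01856
Case 3: f = 0.02408
Ranking (highest first): 3, 1, 2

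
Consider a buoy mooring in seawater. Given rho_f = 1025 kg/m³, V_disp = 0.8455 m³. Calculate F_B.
Formula: F_B = \rho_f g V_{disp}
F_B = 1025·9.81·0.8455 = 8502 N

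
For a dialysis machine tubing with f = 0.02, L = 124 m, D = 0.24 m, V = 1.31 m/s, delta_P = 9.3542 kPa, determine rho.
Formula: \Delta P = f \frac{L}{D} \frac{\rho V^2}{2}
Substituting knowns: 9.3542 = 0.02·(124/0.24)·0.5·rho·1.31²/1000
Solving for rho: rho = (9.3542·1000)/(0.02·(124/0.24)·0.5·1.31²) = 1055 kg/m³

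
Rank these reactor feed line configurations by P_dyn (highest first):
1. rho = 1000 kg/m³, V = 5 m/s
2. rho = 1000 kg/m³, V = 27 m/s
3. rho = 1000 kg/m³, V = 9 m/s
Case 1: P_dyn = 12.5 kPa
Case 2: P_dyn = 364.5 kPa
Case 3: P_dyn = 40.5 kPa
Ranking (highest first): 2, 3, 1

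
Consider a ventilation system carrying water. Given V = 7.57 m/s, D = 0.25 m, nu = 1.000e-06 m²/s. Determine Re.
Formula: Re = \frac{V D}{\nu}
Re = 7.57·0.25/1.000e-06 = 1.893e+06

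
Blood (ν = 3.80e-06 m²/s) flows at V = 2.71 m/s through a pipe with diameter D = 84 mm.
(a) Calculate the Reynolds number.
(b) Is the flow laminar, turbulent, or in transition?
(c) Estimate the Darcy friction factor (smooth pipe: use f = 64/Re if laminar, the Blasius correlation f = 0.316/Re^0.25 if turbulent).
(a) Re = V·D/ν = 2.71·0.084/3.80e-06 = 59905
(b) Flow regime: turbulent (Re > 4000)
(c) Friction factor: f = 0.316/Re^0.25 = 0.316/59905^0.25 = 0.0202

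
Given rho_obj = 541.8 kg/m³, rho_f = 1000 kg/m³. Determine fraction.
Formula: f_{sub} = \frac{\rho_{obj}}{\rho_f}
fraction = 541.8/1000 = 0.5418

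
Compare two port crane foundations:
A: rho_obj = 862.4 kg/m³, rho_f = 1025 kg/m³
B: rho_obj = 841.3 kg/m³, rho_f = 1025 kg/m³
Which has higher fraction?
fraction(A) = 0.8414, fraction(B) = 0.8208. Answer: A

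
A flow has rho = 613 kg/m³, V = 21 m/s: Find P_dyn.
Formula: P_{dyn} = \frac{1}{2} \rho V^2
P_dyn = 0.5·613·21²/1000 = 135.2 kPa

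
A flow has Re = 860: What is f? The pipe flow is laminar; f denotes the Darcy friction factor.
Formula: f = \frac{64}{Re}
f = 64/860 = 0.07442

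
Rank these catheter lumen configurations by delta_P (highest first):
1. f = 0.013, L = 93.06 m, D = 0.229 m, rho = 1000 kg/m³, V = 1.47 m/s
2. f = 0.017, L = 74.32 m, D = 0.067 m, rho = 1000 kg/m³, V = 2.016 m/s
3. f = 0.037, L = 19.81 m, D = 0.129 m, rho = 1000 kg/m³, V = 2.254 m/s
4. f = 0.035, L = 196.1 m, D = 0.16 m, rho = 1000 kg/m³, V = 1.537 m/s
Case 1: delta_P = 5.708 kPa
Case 2: delta_P = 38.32 kPa
Case 3: delta_P = 14.43 kPa
Case 4: delta_P = 50.67 kPa
Ranking (highest first): 4, 2, 3, 1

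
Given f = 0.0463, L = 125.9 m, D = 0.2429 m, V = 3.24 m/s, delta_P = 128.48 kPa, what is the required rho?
Formula: \Delta P = f \frac{L}{D} \frac{\rho V^2}{2}
Substituting knowns: 128.48 = 0.0463·(125.9/0.2429)·0.5·rho·3.24²/1000
Solving for rho: rho = (128.48·1000)/(0.0463·(125.9/0.2429)·0.5·3.24²) = 1020 kg/m³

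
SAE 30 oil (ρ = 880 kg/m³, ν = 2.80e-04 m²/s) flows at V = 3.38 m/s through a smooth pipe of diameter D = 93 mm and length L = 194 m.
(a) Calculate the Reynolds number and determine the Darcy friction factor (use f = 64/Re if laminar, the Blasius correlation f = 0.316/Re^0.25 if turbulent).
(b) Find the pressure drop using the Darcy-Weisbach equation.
(a) Re = V·D/ν = 3.38·0.093/2.80e-04 = 1122.6 → laminar (Re < 2300); f = 64/Re = 64/1122.6 = 0.057011
(b) Darcy-Weisbach: ΔP = f·(L/D)·½ρV²/1000 = 0.057011·(194/0.093)·½·880·3.38²/1000 = 597.8 kPa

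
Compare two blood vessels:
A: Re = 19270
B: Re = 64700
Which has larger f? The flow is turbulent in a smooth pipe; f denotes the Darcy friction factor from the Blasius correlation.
f(A) = 0.02682, f(B) = 0.01981. Answer: A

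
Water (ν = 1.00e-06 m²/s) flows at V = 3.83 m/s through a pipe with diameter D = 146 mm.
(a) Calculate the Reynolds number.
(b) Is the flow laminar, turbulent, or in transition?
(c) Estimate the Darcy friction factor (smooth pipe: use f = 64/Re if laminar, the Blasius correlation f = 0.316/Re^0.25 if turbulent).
(a) Re = V·D/ν = 3.83·0.146/1.00e-06 = 559180
(b) Flow regime: turbulent (Re > 4000)
(c) Friction factor: f = 0.316/Re^0.25 = 0.316/559180^0.25 = 0.01156 (Blasius is strictly valid for Re ≲ 1e5; used here as the smooth-pipe estimate the problem specifies)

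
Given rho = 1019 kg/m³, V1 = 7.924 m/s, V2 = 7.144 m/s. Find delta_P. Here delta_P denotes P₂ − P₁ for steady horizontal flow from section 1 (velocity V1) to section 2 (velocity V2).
Formula: \Delta P = \frac{1}{2} \rho (V_1^2 - V_2^2)
delta_P = 0.5·1019·(7.924² − 7.144²)/1000 = 5.988 kPa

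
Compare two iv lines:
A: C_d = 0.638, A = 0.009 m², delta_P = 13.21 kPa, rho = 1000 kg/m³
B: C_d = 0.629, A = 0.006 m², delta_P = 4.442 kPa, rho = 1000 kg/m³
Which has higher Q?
Q(A) = 29.51 L/s, Q(B) = 11.25 L/s. Answer: A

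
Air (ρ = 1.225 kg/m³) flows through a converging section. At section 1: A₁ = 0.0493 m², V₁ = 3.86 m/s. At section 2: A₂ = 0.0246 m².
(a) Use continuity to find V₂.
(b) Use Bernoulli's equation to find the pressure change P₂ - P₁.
(a) Continuity: A₁V₁=A₂V₂ -> V₂=A₁V₁/A₂=0.0493*3.86/0.0246=7.74 m/s
(b) Bernoulli: P₂-P₁=0.5*rho*(V₁^2-V₂^2)/1000=0.5*1.225*(3.86^2-7.74^2)/1000=-0.02757 kPa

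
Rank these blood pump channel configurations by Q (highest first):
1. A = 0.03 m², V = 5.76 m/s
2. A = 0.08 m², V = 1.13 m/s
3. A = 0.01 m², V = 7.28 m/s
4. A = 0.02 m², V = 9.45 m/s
Case 1: Q = 172.8 L/s
Case 2: Q = 90.4 L/s
Case 3: Q = 72.8 L/s
Case 4: Q = 189 L/s
Ranking (highest first): 4, 1, 2, 3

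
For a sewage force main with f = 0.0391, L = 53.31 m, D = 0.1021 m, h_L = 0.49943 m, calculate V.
Formula: h_L = f \frac{L}{D} \frac{V^2}{2g}
Substituting knowns: 0.49943 = 0.0391·(53.31/0.1021)·V²/(2·9.81)
Solving for V: V = √(0.49943·2·9.81/(0.0391·(53.31/0.1021))) = 0.6928 m/s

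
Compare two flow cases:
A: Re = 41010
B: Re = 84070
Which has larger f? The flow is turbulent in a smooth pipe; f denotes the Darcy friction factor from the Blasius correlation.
f(A) = 0.02221, f(B) = 0.01856. Answer: A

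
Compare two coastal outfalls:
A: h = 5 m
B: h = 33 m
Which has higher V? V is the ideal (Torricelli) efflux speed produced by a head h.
V(A) = 9.905 m/s, V(B) = 25.45 m/s. Answer: B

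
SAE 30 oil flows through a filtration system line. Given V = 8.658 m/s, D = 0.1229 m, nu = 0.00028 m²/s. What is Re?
Formula: Re = \frac{V D}{\nu}
Re = 8.658·0.1229/0.00028 = 3800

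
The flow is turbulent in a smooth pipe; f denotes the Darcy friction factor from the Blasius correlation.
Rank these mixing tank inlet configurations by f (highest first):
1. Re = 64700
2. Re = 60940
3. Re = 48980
Case 1: f = 0.01981
Case 2: f = 0.02011
Case 3: f = 0.02124
Ranking (highest first): 3, 2, 1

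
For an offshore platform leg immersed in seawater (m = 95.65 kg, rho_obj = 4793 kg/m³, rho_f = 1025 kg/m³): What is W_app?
Formula: W_{app} = mg\left(1 - \frac{\rho_f}{\rho_{obj}}\right)
W_app = 95.65·9.81·(1 − 1025/4793) = 737.7 N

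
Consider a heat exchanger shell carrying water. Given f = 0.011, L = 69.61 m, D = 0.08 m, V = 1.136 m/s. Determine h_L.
Formula: h_L = f \frac{L}{D} \frac{V^2}{2g}
h_L = 0.011·(69.61/0.08)·1.136²/(2·9.81) = 0.6296 m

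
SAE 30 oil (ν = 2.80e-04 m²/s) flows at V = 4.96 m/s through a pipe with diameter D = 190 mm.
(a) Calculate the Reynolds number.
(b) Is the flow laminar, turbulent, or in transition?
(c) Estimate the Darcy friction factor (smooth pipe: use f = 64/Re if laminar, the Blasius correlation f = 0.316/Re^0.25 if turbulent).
(a) Re = V·D/ν = 4.96·0.19/2.80e-04 = 3365.7
(b) Flow regime: transition (2300 ≤ Re ≤ 4000)
(c) Friction factor: f ≈ 0.04 (transitional regime, no simple correlation)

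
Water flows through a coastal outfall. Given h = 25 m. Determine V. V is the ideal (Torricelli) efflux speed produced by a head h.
Formula: V = \sqrt{2 g h}
V = √(2·9.81·25) = 22.15 m/s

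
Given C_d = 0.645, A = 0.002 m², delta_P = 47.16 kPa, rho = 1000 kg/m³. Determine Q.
Formula: Q = C_d A \sqrt{\frac{2 \Delta P}{\rho}}
Q = 0.645·0.002·√(2·(47.16·1000)/1000)·1000 = 12.53 L/s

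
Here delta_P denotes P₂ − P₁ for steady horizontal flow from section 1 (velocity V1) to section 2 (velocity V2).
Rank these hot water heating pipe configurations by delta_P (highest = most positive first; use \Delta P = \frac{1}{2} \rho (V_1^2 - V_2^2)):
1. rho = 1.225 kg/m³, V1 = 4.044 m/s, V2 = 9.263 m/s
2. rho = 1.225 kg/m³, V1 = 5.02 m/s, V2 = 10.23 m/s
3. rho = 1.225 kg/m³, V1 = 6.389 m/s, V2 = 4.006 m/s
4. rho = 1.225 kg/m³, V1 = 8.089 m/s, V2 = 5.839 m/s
Case 1: delta_P = -0.04254 kPa
Case 2: delta_P = -0.04866 kPa
Case 3: delta_P = 0.01517 kPa
Case 4: delta_P = 0.01919 kPa
Ranking (highest first): 4, 3, 1, 2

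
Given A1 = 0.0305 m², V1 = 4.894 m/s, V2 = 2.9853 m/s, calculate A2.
Formula: V_2 = \frac{A_1 V_1}{A_2}
Substituting knowns: 2.9853 = 0.0305·4.894/A2
Solving for A2: A2 = 0.0305·4.894/2.9853 = 0.05 m²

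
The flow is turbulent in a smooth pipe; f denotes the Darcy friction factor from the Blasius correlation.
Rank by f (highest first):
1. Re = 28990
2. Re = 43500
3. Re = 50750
Case 1: f = 0.02422
Case 2: f = 0.02188
Case 3: f = 0.02105
Ranking (highest first): 1, 2, 3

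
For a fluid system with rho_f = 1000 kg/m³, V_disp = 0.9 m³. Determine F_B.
Formula: F_B = \rho_f g V_{disp}
F_B = 1000·9.81·0.9 = 8829 N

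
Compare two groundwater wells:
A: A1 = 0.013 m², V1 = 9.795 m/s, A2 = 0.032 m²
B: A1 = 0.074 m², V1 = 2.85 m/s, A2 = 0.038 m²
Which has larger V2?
V2(A) = 3.979 m/s, V2(B) = 5.55 m/s. Answer: B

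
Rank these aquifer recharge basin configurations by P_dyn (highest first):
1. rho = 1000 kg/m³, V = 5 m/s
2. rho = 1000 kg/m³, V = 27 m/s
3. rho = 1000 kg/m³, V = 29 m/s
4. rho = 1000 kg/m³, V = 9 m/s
Case 1: P_dyn = 12.5 kPa
Case 2: P_dyn = 364.5 kPa
Case 3: P_dyn = 420.5 kPa
Case 4: P_dyn = 40.5 kPa
Ranking (highest first): 3, 2, 4, 1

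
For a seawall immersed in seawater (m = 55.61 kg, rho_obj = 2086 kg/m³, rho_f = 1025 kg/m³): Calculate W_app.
Formula: W_{app} = mg\left(1 - \frac{\rho_f}{\rho_{obj}}\right)
W_app = 55.61·9.81·(1 − 1025/2086) = 277.5 N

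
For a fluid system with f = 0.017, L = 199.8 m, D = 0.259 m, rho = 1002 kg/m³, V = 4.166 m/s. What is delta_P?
Formula: \Delta P = f \frac{L}{D} \frac{\rho V^2}{2}
delta_P = 0.017·(199.8/0.259)·0.5·1002·4.166²/1000 = 114 kPa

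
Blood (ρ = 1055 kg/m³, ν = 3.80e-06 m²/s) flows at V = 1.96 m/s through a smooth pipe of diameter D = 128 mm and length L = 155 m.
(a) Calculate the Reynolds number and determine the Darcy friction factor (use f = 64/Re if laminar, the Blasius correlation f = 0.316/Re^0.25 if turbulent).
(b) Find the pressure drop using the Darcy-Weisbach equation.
(a) Re = V·D/ν = 1.96·0.128/3.80e-06 = 66021 → turbulent (Re > 4000); f = 0.316/Re^0.25 = 0.316/66021^0.25 = 0.019714
(b) Darcy-Weisbach: ΔP = f·(L/D)·½ρV²/1000 = 0.019714·(155/0.128)·½·1055·1.96²/1000 = 48.38 kPa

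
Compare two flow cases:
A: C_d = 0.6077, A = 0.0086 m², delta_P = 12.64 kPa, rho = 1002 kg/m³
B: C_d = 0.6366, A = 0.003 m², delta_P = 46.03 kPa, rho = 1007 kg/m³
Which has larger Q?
Q(A) = 26.25 L/s, Q(B) = 18.26 L/s. Answer: A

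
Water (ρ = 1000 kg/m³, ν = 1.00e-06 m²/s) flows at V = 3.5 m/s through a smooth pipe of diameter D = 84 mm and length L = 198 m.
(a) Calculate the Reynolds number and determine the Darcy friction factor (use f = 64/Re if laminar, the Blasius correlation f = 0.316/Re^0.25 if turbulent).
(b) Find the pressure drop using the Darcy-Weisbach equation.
(a) Re = V·D/ν = 3.5·0.084/1.00e-06 = 294000 → turbulent (Re > 4000); f = 0.316/Re^0.25 = 0.316/294000^0.25 = 0.013571 (Blasius is strictly valid for Re ≲ 1e5; used here as the smooth-pipe estimate the problem specifies)
(b) Darcy-Weisbach: ΔP = f·(L/D)·½ρV²/1000 = 0.013571·(198/0.084)·½·1000·3.5²/1000 = 195.9 kPa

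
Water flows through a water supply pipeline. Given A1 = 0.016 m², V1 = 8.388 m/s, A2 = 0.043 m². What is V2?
Formula: V_2 = \frac{A_1 V_1}{A_2}
V2 = 0.016·8.388/0.043 = 3.121 m/s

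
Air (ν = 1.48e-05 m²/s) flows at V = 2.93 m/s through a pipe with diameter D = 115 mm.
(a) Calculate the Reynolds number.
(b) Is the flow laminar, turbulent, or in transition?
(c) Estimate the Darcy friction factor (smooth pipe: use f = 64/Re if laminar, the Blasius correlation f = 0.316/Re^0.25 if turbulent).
(a) Re = V·D/ν = 2.93·0.115/1.48e-05 = 22767
(b) Flow regime: turbulent (Re > 4000)
(c) Friction factor: f = 0.316/Re^0.25 = 0.316/22767^0.25 = 0.02573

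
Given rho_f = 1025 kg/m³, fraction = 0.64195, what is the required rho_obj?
Formula: f_{sub} = \frac{\rho_{obj}}{\rho_f}
Substituting knowns: 0.64195 = rho_obj/1025
Solving for rho_obj: rho_obj = 0.64195·1025 = 658 kg/m³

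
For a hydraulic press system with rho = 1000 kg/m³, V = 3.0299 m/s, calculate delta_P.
Formula: V = \sqrt{\frac{2 \Delta P}{\rho}}
Substituting knowns: 3.0299 = √(2·(delta_P·1000)/1000)
Solving for delta_P: delta_P = 3.0299²·1000/2/1000 = 4.59 kPa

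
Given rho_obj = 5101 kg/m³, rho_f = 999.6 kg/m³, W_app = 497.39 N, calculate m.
Formula: W_{app} = mg\left(1 - \frac{\rho_f}{\rho_{obj}}\right)
Substituting knowns: 497.39 = m·9.81·(1 − 999.6/5101)
Solving for m: m = 497.39/(9.81·(1 − 999.6/5101)) = 63.06 kg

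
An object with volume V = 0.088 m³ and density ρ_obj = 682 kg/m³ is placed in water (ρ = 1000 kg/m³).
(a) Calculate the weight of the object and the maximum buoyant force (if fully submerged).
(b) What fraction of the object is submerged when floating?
(a) W=rho_obj*g*V=682*9.81*0.088=588.8 N; F_B(max)=rho*g*V=1000*9.81*0.088=863.3 N
(b) Floating fraction=rho_obj/rho=682/1000=0.682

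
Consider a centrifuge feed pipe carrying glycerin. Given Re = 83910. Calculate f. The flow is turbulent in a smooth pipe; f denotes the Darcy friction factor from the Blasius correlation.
Formula: f = \frac{0.316}{Re^{0.25}}
f = 0.316/83910^0.25 = 0.01857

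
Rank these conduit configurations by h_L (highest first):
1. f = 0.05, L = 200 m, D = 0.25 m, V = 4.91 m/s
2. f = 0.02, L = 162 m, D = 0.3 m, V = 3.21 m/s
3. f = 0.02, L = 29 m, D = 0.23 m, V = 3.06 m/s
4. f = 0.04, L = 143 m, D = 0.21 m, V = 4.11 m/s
Case 1: h_L = 49.15 m
Case 2: h_L = 5.672 m
Case 3: h_L = 1.203 m
Case 4: h_L = 23.45 m
Ranking (highest first): 1, 4, 2, 3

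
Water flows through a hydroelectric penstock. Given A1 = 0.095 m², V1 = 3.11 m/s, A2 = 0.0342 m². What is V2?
Formula: V_2 = \frac{A_1 V_1}{A_2}
V2 = 0.095·3.11/0.0342 = 8.639 m/s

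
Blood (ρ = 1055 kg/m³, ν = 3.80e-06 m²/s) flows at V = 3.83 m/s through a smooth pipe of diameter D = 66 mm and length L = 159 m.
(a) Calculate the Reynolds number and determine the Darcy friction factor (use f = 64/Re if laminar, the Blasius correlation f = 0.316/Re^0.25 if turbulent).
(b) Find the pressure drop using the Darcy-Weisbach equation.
(a) Re = V·D/ν = 3.83·0.066/3.80e-06 = 66521 → turbulent (Re > 4000); f = 0.316/Re^0.25 = 0.316/66521^0.25 = 0.019676
(b) Darcy-Weisbach: ΔP = f·(L/D)·½ρV²/1000 = 0.019676·(159/0.066)·½·1055·3.83²/1000 = 366.8 kPa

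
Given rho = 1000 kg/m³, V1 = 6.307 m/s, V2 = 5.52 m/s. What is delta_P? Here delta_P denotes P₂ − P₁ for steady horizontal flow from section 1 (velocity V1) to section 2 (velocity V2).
Formula: \Delta P = \frac{1}{2} \rho (V_1^2 - V_2^2)
delta_P = 0.5·1000·(6.307² − 5.52²)/1000 = 4.654 kPa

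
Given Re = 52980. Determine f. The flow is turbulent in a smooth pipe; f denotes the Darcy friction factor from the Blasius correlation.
Formula: f = \frac{0.316}{Re^{0.25}}
f = 0.316/52980^0.25 = 0.02083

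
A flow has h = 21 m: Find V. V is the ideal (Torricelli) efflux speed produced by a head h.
Formula: V = \sqrt{2 g h}
V = √(2·9.81·21) = 20.3 m/s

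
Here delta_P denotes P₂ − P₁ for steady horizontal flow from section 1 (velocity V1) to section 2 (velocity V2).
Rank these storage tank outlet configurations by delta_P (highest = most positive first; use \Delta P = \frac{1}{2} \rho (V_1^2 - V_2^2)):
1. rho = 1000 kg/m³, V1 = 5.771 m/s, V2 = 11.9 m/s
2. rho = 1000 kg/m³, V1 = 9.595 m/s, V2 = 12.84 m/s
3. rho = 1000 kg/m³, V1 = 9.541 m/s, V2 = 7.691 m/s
Case 1: delta_P = -54.15 kPa
Case 2: delta_P = -36.4 kPa
Case 3: delta_P = 15.94 kPa
Ranking (highest first): 3, 2, 1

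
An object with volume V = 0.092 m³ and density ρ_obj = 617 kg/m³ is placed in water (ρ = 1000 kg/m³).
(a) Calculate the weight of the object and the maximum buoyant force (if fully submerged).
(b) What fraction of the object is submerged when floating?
(a) W=rho_obj*g*V=617*9.81*0.092=556.9 N; F_B(max)=rho*g*V=1000*9.81*0.092=902.5 N
(b) Floating fraction=rho_obj/rho=617/1000=0.617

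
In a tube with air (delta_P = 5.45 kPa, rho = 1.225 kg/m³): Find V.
Formula: V = \sqrt{\frac{2 \Delta P}{\rho}}
V = √(2·(5.45·1000)/1.225) = 94.33 m/s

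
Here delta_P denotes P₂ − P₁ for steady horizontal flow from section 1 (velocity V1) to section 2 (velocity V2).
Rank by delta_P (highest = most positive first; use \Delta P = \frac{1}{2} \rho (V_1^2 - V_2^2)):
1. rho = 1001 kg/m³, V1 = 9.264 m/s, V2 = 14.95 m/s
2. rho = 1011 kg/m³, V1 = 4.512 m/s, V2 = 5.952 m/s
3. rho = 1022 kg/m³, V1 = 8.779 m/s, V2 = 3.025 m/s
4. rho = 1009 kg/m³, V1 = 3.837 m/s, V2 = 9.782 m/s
Case 1: delta_P = -68.91 kPa
Case 2: delta_P = -7.617 kPa
Case 3: delta_P = 34.71 kPa
Case 4: delta_P = -40.85 kPa
Ranking (highest first): 3, 2, 4, 1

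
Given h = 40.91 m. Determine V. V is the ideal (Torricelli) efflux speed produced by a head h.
Formula: V = \sqrt{2 g h}
V = √(2·9.81·40.91) = 28.33 m/s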